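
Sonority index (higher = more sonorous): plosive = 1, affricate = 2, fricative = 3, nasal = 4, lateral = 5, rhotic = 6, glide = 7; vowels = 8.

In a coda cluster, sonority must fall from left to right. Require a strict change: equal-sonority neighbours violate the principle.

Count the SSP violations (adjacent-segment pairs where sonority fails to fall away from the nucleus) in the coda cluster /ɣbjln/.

/ɣ/ is a fricative (sonority 3).
/b/ is a plosive (sonority 1).
/j/ is a glide (sonority 7).
/l/ is a lateral (sonority 5).
/n/ is a nasal (sonority 4).
/ɣ/→/b/: 3→1 (falls) — ok.
/b/→/j/: 1→7 (does not fall) — violation.
/j/→/l/: 7→5 (falls) — ok.
/l/→/n/: 5→4 (falls) — ok.

1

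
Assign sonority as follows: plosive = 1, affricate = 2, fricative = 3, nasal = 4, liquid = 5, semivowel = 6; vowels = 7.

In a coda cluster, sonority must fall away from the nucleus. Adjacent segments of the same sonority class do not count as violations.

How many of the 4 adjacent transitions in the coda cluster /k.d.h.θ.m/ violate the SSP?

2

/k/ is a plosive (sonority 1).
/d/ is a plosive (sonority 1).
/h/ is a fricative (sonority 3).
/θ/ is a fricative (sonority 3).
/m/ is a nasal (sonority 4).
/k/→/d/: 1→1 (plateau, allowed) — ok.
/d/→/h/: 1→3 (does not fall) — violation.
/h/→/θ/: 3→3 (plateau, allowed) — ok.
/θ/→/m/: 3→4 (does not fall) — violation.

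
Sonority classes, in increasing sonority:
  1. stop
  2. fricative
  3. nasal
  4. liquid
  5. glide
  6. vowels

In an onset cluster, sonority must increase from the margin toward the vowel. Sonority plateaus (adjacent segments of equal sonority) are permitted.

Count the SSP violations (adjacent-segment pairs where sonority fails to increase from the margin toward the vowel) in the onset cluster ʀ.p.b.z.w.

1

/ʀ/ is a liquid (sonority 4).
/p/ is a stop (sonority 1).
/b/ is a stop (sonority 1).
/z/ is a fricative (sonority 2).
/w/ is a glide (sonority 5).
/ʀ/→/p/: 4→1 (does not rise) — violation.
/p/→/b/: 1→1 (plateau, allowed) — ok.
/b/→/z/: 1→2 (rises) — ok.
/z/→/w/: 2→5 (rises) — ok.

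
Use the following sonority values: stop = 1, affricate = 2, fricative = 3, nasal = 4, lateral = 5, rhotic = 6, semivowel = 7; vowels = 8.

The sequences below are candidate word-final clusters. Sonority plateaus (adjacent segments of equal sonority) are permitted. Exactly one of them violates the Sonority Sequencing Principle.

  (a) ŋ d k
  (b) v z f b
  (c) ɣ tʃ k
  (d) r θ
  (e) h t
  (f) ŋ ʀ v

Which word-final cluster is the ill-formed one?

f

(a) 4-1-1 → obeys
(b) 3-3-3-1 → obeys
(c) 3-2-1 → obeys
(d) 6-3 → obeys
(e) 3-1 → obeys
(f) 4-6-3 → violates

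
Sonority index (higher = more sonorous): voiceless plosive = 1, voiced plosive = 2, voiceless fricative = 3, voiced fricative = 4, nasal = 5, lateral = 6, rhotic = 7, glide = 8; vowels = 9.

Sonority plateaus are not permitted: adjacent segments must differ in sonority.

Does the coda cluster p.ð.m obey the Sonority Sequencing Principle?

no

/p/ is a voiceless plosive (sonority 1).
/ð/ is a voiced fricative (sonority 4).
/m/ is a nasal (sonority 5).
The profile is 1-4-5. Between /p/ (1) and /ð/ (4) sonority does not fall, so the cluster violates the SSP.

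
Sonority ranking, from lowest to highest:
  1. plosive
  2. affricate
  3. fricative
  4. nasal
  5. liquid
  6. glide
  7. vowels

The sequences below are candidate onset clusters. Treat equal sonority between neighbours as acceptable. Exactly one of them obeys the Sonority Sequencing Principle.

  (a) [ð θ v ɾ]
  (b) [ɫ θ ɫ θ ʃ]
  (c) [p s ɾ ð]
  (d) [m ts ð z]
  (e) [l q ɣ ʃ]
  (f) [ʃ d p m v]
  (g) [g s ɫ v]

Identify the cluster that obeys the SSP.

a

(a) 3-3-3-5 → obeys
(b) 5-3-5-3-3 → violates
(c) 1-3-5-3 → violates
(d) 4-2-3-3 → violates
(e) 5-1-3-3 → violates
(f) 3-1-1-4-3 → violates
(g) 1-3-5-3 → violates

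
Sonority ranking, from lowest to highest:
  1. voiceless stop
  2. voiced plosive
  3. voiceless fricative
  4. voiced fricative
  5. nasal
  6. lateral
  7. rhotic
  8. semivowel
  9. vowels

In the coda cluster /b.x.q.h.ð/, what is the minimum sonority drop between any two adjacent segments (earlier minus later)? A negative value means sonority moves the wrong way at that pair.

-2

/b/: voiced plosive = 2.
/x/: voiceless fricative = 3.
/q/: voiceless stop = 1.
/h/: voiceless fricative = 3.
/ð/: voiced fricative = 4.
/b/→/x/: change -1.
/x/→/q/: change +2.
/q/→/h/: change -2.
/h/→/ð/: change -1.
Minimum = -2.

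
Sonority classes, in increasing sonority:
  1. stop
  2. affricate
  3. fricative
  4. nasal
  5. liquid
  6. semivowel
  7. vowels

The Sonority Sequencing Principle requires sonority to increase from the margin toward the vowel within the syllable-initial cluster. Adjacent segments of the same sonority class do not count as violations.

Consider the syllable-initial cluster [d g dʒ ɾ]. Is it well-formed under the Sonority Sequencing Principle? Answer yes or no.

/d/: stop = 1.
/g/: stop = 1.
/dʒ/: affricate = 2.
/ɾ/: liquid = 5.
The profile 1-1-2-5 is non-decreasing (plateaus allowed), so the syllable-initial cluster satisfies the SSP.

yes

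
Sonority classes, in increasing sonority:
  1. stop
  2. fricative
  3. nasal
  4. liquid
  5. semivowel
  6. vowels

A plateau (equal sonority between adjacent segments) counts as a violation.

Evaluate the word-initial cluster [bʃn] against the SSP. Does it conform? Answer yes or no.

yes

/b/ is a stop (sonority 1).
/ʃ/ is a fricative (sonority 2).
/n/ is a nasal (sonority 3).
The profile 1-2-3 strictly rises, so the word-initial cluster satisfies the SSP.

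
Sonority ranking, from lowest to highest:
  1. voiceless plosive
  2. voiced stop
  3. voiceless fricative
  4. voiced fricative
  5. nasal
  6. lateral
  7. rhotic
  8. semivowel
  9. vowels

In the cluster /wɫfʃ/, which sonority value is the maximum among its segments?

8

/w/ is a semivowel (sonority 8).
/ɫ/ is a lateral (sonority 6).
/f/ is a voiceless fricative (sonority 3).
/ʃ/ is a voiceless fricative (sonority 3).
The maximum is 8.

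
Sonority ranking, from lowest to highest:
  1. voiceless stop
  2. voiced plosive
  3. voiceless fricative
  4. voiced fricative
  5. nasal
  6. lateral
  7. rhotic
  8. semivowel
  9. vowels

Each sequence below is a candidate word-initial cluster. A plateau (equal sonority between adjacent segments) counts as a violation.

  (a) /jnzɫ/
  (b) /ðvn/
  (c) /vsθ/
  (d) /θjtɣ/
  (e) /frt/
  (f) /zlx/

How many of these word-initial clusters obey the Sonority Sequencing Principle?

0

(a) 8-5-4-6 → violates
(b) 4-4-5 → violates
(c) 4-3-3 → violates
(d) 3-8-1-4 → violates
(e) 3-7-1 → violates
(f) 4-6-3 → violates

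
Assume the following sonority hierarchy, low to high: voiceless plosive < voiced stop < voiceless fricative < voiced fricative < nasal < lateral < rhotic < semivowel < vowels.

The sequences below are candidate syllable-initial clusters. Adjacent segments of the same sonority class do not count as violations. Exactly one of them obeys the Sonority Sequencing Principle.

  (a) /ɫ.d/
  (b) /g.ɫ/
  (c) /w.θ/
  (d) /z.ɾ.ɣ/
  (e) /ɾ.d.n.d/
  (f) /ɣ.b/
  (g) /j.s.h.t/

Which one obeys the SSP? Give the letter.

b

(a) /ɫ.d/: profile 6-2 — violates.
(b) /g.ɫ/: profile 2-6 — obeys.
(c) /w.θ/: profile 8-3 — violates.
(d) /z.ɾ.ɣ/: profile 4-7-4 — violates.
(e) /ɾ.d.n.d/: profile 7-2-5-2 — violates.
(f) /ɣ.b/: profile 4-2 — violates.
(g) /j.s.h.t/: profile 8-3-3-1 — violates.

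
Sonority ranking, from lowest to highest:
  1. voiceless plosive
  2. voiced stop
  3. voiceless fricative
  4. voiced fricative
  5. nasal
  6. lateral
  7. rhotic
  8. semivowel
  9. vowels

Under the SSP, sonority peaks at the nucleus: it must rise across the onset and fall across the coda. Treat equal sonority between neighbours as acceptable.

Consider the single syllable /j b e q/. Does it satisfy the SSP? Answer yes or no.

no

Onset: /j/ is a semivowel (sonority 8), /b/ is a voiced stop (sonority 2); then the nucleus /e/ (sonority 9).
Onset profile 8-2-9 — does not rise throughout.
Coda: /q/ is a voiceless plosive (sonority 1).
Coda profile 9-1 — falls from the nucleus.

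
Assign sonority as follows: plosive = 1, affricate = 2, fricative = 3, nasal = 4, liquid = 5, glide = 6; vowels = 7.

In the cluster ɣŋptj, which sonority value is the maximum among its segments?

6

/ɣ/: fricative = 3.
/ŋ/: nasal = 4.
/p/: plosive = 1.
/t/: plosive = 1.
/j/: glide = 6.
The maximum is 6.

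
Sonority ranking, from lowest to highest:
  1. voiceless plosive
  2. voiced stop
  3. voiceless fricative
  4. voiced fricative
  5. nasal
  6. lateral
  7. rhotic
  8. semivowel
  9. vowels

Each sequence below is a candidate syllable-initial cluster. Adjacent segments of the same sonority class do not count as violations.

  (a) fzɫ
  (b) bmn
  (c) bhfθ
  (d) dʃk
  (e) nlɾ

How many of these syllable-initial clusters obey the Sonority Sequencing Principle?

(a) fzɫ: profile 3-4-6 — obeys.
(b) bmn: profile 2-5-5 — obeys.
(c) bhfθ: profile 2-3-3-3 — obeys.
(d) dʃk: profile 2-3-1 — violates.
(e) nlɾ: profile 5-6-7 — obeys.

4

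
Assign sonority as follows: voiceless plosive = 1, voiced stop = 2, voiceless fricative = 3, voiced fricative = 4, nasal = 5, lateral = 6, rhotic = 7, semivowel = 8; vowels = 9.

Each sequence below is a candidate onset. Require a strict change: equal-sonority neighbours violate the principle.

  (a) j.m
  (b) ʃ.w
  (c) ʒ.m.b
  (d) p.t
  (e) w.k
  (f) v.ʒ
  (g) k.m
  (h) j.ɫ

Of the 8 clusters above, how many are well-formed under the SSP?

(a) j.m: profile 8-5 — violates.
(b) ʃ.w: profile 3-8 — obeys.
(c) ʒ.m.b: profile 4-5-2 — violates.
(d) p.t: profile 1-1 — violates.
(e) w.k: profile 8-1 — violates.
(f) v.ʒ: profile 4-4 — violates.
(g) k.m: profile 1-5 — obeys.
(h) j.ɫ: profile 8-6 — violates.

2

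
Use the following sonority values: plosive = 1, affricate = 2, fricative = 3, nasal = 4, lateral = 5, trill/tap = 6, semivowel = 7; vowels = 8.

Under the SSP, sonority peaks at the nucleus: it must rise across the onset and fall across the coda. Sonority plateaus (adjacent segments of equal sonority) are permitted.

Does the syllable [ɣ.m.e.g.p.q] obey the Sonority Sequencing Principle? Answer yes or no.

yes

Onset: /ɣ/ is a fricative (sonority 3), /m/ is a nasal (sonority 4); then the nucleus /e/ (sonority 8).
Onset profile 3-4-8 — rises to the nucleus.
Coda: /g/ is a plosive (sonority 1), /p/ is a plosive (sonority 1), /q/ is a plosive (sonority 1).
Coda profile 8-1-1-1 — falls from the nucleus.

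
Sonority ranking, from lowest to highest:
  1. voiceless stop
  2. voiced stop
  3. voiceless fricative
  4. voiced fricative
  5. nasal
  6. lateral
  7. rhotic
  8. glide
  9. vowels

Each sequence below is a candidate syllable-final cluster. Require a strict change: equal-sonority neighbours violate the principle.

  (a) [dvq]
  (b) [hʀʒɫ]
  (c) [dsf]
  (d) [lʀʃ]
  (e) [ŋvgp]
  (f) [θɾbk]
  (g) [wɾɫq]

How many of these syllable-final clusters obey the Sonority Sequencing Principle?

(a) 2-4-1 → violates
(b) 3-7-4-6 → violates
(c) 2-3-3 → violates
(d) 6-7-3 → violates
(e) 5-4-2-1 → obeys
(f) 3-7-2-1 → violates
(g) 8-7-6-1 → obeys

2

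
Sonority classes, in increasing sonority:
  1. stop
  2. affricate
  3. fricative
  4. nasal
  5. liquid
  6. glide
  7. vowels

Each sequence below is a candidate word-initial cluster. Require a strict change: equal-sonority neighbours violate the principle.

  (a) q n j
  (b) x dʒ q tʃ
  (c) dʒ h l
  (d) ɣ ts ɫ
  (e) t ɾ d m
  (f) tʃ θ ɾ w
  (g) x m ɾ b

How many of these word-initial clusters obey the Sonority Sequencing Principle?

3

(a) 1-4-6 → obeys
(b) 3-2-1-2 → violates
(c) 2-3-5 → obeys
(d) 3-2-5 → violates
(e) 1-5-1-4 → violates
(f) 2-3-5-6 → obeys
(g) 3-4-5-1 → violates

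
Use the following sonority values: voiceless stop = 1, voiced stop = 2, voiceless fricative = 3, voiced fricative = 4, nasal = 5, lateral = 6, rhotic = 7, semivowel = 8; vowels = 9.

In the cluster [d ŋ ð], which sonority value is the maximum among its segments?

5

/d/ — voiced stop, sonority 2.
/ŋ/ — nasal, sonority 5.
/ð/ — voiced fricative, sonority 4.
The maximum is 5.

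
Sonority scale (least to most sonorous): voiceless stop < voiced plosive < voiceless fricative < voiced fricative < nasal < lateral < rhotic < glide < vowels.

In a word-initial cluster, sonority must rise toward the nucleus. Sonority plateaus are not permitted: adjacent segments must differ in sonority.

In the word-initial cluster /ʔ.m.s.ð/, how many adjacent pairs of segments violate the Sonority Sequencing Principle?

1

/ʔ/ — voiceless stop, sonority 1.
/m/ — nasal, sonority 5.
/s/ — voiceless fricative, sonority 3.
/ð/ — voiced fricative, sonority 4.
/ʔ/→/m/: 1→5 (rises) — ok.
/m/→/s/: 5→3 (does not rise) — violation.
/s/→/ð/: 3→4 (rises) — ok.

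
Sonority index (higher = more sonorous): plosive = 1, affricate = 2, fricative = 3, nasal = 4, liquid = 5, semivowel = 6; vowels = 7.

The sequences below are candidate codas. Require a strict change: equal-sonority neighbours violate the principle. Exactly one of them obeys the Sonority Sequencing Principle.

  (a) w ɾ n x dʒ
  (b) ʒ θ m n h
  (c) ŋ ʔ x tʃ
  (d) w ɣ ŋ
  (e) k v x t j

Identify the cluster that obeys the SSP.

a

(a) sonority 6-5-4-3-2: well-formed.
(b) sonority 3-3-4-4-3: ill-formed.
(c) sonority 4-1-3-2: ill-formed.
(d) sonority 6-3-4: ill-formed.
(e) sonority 1-3-3-1-6: ill-formed.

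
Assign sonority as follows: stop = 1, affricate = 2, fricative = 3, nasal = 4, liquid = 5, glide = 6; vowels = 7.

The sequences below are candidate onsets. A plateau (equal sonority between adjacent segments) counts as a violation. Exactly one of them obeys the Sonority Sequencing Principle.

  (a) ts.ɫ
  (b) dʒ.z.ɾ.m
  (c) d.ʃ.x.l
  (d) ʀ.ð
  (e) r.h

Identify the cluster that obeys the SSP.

a

(a) ts.ɫ: profile 2-5 — obeys.
(b) dʒ.z.ɾ.m: profile 2-3-5-4 — violates.
(c) d.ʃ.x.l: profile 1-3-3-5 — violates.
(d) ʀ.ð: profile 5-3 — violates.
(e) r.h: profile 5-3 — violates.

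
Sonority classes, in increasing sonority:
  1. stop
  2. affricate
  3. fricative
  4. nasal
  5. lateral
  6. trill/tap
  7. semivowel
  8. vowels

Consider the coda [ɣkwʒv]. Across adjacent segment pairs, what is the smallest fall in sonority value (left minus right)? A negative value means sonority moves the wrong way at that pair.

-6

/ɣ/: fricative = 3.
/k/: stop = 1.
/w/: semivowel = 7.
/ʒ/: fricative = 3.
/v/: fricative = 3.
/ɣ/→/k/: change +2.
/k/→/w/: change -6.
/w/→/ʒ/: change +4.
/ʒ/→/v/: change +0.
Minimum = -6.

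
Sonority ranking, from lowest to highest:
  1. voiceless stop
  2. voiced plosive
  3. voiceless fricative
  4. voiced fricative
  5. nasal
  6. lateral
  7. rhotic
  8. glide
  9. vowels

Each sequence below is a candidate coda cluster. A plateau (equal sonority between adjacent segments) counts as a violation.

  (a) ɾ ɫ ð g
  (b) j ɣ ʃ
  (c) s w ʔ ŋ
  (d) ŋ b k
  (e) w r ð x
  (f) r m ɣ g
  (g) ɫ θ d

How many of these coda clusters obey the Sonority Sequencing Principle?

(a) 7-6-4-2 → obeys
(b) 8-4-3 → obeys
(c) 3-8-1-5 → violates
(d) 5-2-1 → obeys
(e) 8-7-4-3 → obeys
(f) 7-5-4-2 → obeys
(g) 6-3-2 → obeys

6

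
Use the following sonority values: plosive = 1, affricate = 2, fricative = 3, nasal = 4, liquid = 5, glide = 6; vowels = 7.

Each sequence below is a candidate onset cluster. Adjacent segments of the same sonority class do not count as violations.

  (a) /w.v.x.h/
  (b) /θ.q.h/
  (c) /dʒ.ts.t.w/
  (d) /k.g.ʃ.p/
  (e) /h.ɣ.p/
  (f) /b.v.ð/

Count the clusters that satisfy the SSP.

(a) sonority 6-3-3-3: ill-formed.
(b) sonority 3-1-3: ill-formed.
(c) sonority 2-2-1-6: ill-formed.
(d) sonority 1-1-3-1: ill-formed.
(e) sonority 3-3-1: ill-formed.
(f) sonority 1-3-3: well-formed.

1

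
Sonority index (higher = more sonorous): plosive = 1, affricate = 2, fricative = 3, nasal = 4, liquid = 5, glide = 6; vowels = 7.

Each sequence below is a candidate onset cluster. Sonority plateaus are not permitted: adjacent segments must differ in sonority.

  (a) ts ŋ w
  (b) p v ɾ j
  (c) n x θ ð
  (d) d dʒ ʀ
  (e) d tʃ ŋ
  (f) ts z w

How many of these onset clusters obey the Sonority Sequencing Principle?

(a) ts ŋ w: profile 2-4-6 — obeys.
(b) p v ɾ j: profile 1-3-5-6 — obeys.
(c) n x θ ð: profile 4-3-3-3 — violates.
(d) d dʒ ʀ: profile 1-2-5 — obeys.
(e) d tʃ ŋ: profile 1-2-4 — obeys.
(f) ts z w: profile 2-3-6 — obeys.

5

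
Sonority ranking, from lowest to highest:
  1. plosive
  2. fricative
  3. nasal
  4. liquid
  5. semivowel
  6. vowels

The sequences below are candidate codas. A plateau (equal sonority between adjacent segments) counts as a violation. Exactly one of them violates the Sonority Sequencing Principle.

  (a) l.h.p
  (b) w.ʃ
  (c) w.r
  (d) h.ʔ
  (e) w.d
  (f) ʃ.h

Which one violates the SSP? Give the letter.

f

(a) sonority 4-2-1: well-formed.
(b) sonority 5-2: well-formed.
(c) sonority 5-4: well-formed.
(d) sonority 2-1: well-formed.
(e) sonority 5-1: well-formed.
(f) sonority 2-2: ill-formed.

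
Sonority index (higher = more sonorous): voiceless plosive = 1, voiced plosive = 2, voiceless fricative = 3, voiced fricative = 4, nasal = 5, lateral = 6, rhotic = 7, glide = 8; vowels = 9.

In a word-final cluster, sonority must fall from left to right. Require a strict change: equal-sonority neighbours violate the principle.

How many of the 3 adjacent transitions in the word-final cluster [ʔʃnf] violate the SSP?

2

/ʔ/ — voiceless plosive, sonority 1.
/ʃ/ — voiceless fricative, sonority 3.
/n/ — nasal, sonority 5.
/f/ — voiceless fricative, sonority 3.
/ʔ/→/ʃ/: 1→3 (does not fall) — violation.
/ʃ/→/n/: 3→5 (does not fall) — violation.
/n/→/f/: 5→3 (falls) — ok.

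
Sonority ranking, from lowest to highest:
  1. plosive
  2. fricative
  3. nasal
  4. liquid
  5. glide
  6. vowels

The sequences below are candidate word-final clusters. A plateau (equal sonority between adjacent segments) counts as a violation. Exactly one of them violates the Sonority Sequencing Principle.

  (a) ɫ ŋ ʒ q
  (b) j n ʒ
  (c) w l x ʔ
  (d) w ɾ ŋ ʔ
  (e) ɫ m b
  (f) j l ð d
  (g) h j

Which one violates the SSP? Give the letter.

(a) ɫ ŋ ʒ q: profile 4-3-2-1 — obeys.
(b) j n ʒ: profile 5-3-2 — obeys.
(c) w l x ʔ: profile 5-4-2-1 — obeys.
(d) w ɾ ŋ ʔ: profile 5-4-3-1 — obeys.
(e) ɫ m b: profile 4-3-1 — obeys.
(f) j l ð d: profile 5-4-2-1 — obeys.
(g) h j: profile 2-5 — violates.

g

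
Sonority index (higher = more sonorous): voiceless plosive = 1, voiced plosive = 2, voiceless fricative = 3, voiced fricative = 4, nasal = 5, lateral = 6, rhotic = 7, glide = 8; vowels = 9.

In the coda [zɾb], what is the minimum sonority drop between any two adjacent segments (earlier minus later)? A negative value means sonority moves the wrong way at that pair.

/z/: voiced fricative = 4.
/ɾ/: rhotic = 7.
/b/: voiced plosive = 2.
/z/→/ɾ/: change -3.
/ɾ/→/b/: change +5.
Minimum = -3.

-3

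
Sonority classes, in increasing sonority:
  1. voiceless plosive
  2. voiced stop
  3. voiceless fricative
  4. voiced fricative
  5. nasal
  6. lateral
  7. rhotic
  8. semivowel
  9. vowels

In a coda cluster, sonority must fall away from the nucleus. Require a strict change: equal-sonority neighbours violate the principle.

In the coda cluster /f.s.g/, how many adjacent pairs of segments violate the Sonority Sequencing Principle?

/f/ — voiceless fricative, sonority 3.
/s/ — voiceless fricative, sonority 3.
/g/ — voiced stop, sonority 2.
/f/→/s/: 3→3 (plateau) — violation.
/s/→/g/: 3→2 (falls) — ok.

1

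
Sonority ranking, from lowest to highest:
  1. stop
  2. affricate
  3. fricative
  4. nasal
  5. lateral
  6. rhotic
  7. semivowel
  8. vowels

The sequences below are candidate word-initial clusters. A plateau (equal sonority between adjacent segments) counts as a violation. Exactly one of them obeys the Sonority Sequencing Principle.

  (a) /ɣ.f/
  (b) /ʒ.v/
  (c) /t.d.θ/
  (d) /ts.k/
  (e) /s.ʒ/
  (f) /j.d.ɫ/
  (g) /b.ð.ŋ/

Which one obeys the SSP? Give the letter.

(a) 3-3 → violates
(b) 3-3 → violates
(c) 1-1-3 → violates
(d) 2-1 → violates
(e) 3-3 → violates
(f) 7-1-5 → violates
(g) 1-3-4 → obeys

g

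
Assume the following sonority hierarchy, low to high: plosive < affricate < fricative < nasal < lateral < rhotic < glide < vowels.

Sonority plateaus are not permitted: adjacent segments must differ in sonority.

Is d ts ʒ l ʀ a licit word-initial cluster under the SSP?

yes

/d/ is a plosive (sonority 1).
/ts/ is an affricate (sonority 2).
/ʒ/ is a fricative (sonority 3).
/l/ is a lateral (sonority 5).
/ʀ/ is a rhotic (sonority 6).
The profile 1-2-3-5-6 strictly rises, so the word-initial cluster satisfies the SSP.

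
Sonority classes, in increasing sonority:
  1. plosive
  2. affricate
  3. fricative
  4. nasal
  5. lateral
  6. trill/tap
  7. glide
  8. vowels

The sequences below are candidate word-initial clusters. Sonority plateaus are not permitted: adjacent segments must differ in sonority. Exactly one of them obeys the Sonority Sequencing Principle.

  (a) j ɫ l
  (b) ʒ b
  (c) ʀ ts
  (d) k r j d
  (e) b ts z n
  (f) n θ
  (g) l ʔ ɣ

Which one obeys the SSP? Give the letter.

e

(a) sonority 7-5-5: ill-formed.
(b) sonority 3-1: ill-formed.
(c) sonority 6-2: ill-formed.
(d) sonority 1-6-7-1: ill-formed.
(e) sonority 1-2-3-4: well-formed.
(f) sonority 4-3: ill-formed.
(g) sonority 5-1-3: ill-formed.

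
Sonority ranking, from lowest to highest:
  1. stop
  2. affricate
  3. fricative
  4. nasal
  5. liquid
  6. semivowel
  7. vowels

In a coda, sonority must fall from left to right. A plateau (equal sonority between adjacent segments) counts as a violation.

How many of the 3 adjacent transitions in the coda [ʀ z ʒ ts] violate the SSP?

/ʀ/ — liquid, sonority 5.
/z/ — fricative, sonority 3.
/ʒ/ — fricative, sonority 3.
/ts/ — affricate, sonority 2.
/ʀ/→/z/: 5→3 (falls) — ok.
/z/→/ʒ/: 3→3 (plateau) — violation.
/ʒ/→/ts/: 3→2 (falls) — ok.

1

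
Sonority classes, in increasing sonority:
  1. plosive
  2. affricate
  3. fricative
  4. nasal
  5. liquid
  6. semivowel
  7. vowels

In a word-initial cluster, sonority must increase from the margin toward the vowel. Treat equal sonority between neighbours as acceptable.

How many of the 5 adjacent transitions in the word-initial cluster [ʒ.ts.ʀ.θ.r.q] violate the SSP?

/ʒ/: fricative = 3.
/ts/: affricate = 2.
/ʀ/: liquid = 5.
/θ/: fricative = 3.
/r/: liquid = 5.
/q/: plosive = 1.
/ʒ/→/ts/: 3→2 (does not rise) — violation.
/ts/→/ʀ/: 2→5 (rises) — ok.
/ʀ/→/θ/: 5→3 (does not rise) — violation.
/θ/→/r/: 3→5 (rises) — ok.
/r/→/q/: 5→1 (does not rise) — violation.

3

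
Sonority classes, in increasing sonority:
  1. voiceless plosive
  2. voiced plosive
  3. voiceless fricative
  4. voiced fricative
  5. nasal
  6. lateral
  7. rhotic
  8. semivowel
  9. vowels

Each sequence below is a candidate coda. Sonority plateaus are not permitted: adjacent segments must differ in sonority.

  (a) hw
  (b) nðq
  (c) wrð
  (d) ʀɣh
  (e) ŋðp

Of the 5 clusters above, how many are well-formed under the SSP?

4

(a) sonority 3-8: ill-formed.
(b) sonority 5-4-1: well-formed.
(c) sonority 8-7-4: well-formed.
(d) sonority 7-4-3: well-formed.
(e) sonority 5-4-1: well-formed.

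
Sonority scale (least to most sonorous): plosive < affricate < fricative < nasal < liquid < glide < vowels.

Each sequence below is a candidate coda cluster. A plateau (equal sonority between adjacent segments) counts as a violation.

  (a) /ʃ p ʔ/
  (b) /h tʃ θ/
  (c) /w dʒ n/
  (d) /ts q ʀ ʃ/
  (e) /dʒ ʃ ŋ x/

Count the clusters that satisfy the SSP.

0

(a) sonority 3-1-1: ill-formed.
(b) sonority 3-2-3: ill-formed.
(c) sonority 6-2-4: ill-formed.
(d) sonority 2-1-5-3: ill-formed.
(e) sonority 2-3-4-3: ill-formed.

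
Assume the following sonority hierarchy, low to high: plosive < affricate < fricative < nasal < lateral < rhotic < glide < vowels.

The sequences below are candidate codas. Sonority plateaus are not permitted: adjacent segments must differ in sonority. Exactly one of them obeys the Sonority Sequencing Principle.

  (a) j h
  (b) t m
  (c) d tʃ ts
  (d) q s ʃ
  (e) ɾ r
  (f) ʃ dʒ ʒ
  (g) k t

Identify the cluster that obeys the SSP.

(a) sonority 7-3: well-formed.
(b) sonority 1-4: ill-formed.
(c) sonority 1-2-2: ill-formed.
(d) sonority 1-3-3: ill-formed.
(e) sonority 6-6: ill-formed.
(f) sonority 3-2-3: ill-formed.
(g) sonority 1-1: ill-formed.

a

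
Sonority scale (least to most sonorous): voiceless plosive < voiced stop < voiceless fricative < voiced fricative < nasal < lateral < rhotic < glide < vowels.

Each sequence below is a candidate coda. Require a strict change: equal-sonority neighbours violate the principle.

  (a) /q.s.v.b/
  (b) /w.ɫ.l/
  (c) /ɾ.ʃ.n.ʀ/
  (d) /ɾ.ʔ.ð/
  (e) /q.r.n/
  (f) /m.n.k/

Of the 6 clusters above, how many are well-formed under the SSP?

(a) /q.s.v.b/: profile 1-3-4-2 — violates.
(b) /w.ɫ.l/: profile 8-6-6 — violates.
(c) /ɾ.ʃ.n.ʀ/: profile 7-3-5-7 — violates.
(d) /ɾ.ʔ.ð/: profile 7-1-4 — violates.
(e) /q.r.n/: profile 1-7-5 — violates.
(f) /m.n.k/: profile 5-5-1 — violates.

0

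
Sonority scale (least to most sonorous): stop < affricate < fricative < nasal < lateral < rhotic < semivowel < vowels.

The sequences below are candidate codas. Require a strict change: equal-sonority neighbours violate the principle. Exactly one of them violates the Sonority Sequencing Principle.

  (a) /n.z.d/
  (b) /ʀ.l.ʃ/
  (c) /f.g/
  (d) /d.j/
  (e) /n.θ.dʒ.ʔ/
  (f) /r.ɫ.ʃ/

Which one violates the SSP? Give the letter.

d

(a) sonority 4-3-1: well-formed.
(b) sonority 6-5-3: well-formed.
(c) sonority 3-1: well-formed.
(d) sonority 1-7: ill-formed.
(e) sonority 4-3-2-1: well-formed.
(f) sonority 6-5-3: well-formed.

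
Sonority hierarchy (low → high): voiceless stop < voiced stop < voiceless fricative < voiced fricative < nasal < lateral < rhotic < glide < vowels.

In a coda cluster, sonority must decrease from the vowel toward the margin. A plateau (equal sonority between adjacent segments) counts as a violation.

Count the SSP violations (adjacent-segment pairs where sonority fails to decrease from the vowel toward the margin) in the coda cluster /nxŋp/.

/n/ — nasal, sonority 5.
/x/ — voiceless fricative, sonority 3.
/ŋ/ — nasal, sonority 5.
/p/ — voiceless stop, sonority 1.
/n/→/x/: 5→3 (falls) — ok.
/x/→/ŋ/: 3→5 (does not fall) — violation.
/ŋ/→/p/: 5→1 (falls) — ok.

1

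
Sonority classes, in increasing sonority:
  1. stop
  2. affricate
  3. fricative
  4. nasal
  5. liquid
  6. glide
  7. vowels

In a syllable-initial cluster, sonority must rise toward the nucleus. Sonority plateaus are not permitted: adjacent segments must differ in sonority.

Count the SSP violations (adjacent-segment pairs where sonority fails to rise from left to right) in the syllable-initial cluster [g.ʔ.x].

/g/ — stop, sonority 1.
/ʔ/ — stop, sonority 1.
/x/ — fricative, sonority 3.
/g/→/ʔ/: 1→1 (plateau) — violation.
/ʔ/→/x/: 1→3 (rises) — ok.

1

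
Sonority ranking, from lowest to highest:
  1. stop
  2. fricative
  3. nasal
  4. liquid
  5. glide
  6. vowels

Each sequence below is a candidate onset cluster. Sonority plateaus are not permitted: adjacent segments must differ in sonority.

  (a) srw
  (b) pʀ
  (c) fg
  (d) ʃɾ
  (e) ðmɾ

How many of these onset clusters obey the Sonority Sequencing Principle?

(a) sonority 2-4-5: well-formed.
(b) sonority 1-4: well-formed.
(c) sonority 2-1: ill-formed.
(d) sonority 2-4: well-formed.
(e) sonority 2-3-4: well-formed.

4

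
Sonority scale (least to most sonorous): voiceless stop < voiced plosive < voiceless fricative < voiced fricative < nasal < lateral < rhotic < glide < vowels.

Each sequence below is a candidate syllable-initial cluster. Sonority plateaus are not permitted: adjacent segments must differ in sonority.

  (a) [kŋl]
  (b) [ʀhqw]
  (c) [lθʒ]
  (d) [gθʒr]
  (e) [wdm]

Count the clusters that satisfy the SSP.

2

(a) [kŋl]: profile 1-5-6 — obeys.
(b) [ʀhqw]: profile 7-3-1-8 — violates.
(c) [lθʒ]: profile 6-3-4 — violates.
(d) [gθʒr]: profile 2-3-4-7 — obeys.
(e) [wdm]: profile 8-2-5 — violates.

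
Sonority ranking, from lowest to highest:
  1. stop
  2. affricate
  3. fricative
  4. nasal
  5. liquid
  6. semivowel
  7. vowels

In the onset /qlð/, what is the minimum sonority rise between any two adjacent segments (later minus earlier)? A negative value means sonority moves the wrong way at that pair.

/q/: stop = 1.
/l/: liquid = 5.
/ð/: fricative = 3.
/q/→/l/: change +4.
/l/→/ð/: change -2.
Minimum = -2.

-2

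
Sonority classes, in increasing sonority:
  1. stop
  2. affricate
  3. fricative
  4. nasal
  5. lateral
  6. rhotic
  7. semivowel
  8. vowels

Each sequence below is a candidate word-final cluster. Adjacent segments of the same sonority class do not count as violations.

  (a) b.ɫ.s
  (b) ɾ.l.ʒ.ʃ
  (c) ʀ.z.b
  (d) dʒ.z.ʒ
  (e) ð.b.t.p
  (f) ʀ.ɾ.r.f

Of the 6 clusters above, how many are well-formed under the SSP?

(a) 1-5-3 → violates
(b) 6-5-3-3 → obeys
(c) 6-3-1 → obeys
(d) 2-3-3 → violates
(e) 3-1-1-1 → obeys
(f) 6-6-6-3 → obeys

4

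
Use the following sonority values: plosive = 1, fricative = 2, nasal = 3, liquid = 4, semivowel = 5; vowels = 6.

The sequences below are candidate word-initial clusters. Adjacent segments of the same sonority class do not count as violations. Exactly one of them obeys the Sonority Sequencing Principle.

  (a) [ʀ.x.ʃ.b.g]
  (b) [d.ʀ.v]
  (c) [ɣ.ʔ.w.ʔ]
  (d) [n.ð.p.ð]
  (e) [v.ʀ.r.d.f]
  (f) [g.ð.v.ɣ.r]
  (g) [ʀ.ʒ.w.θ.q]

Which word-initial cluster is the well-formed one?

f

(a) sonority 4-2-2-1-1: ill-formed.
(b) sonority 1-4-2: ill-formed.
(c) sonority 2-1-5-1: ill-formed.
(d) sonority 3-2-1-2: ill-formed.
(e) sonority 2-4-4-1-2: ill-formed.
(f) sonority 1-2-2-2-4: well-formed.
(g) sonority 4-2-5-2-1: ill-formed.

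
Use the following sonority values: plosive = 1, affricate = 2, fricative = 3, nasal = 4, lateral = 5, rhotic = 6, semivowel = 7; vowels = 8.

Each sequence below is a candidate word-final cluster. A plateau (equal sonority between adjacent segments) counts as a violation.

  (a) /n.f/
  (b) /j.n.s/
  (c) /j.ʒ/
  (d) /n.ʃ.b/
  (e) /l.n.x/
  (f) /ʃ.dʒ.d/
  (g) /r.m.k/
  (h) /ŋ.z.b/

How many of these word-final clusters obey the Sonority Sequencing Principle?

(a) /n.f/: profile 4-3 — obeys.
(b) /j.n.s/: profile 7-4-3 — obeys.
(c) /j.ʒ/: profile 7-3 — obeys.
(d) /n.ʃ.b/: profile 4-3-1 — obeys.
(e) /l.n.x/: profile 5-4-3 — obeys.
(f) /ʃ.dʒ.d/: profile 3-2-1 — obeys.
(g) /r.m.k/: profile 6-4-1 — obeys.
(h) /ŋ.z.b/: profile 4-3-1 — obeys.

8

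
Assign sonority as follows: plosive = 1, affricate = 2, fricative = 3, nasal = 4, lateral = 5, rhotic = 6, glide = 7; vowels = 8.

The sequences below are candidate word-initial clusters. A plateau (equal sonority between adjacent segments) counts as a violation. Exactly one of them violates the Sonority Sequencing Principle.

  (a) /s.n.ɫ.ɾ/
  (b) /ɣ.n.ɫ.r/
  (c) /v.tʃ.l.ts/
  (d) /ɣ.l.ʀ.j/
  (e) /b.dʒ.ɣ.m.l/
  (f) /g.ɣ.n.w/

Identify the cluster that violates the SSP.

c

(a) 3-4-5-6 → obeys
(b) 3-4-5-6 → obeys
(c) 3-2-5-2 → violates
(d) 3-5-6-7 → obeys
(e) 1-2-3-4-5 → obeys
(f) 1-3-4-7 → obeys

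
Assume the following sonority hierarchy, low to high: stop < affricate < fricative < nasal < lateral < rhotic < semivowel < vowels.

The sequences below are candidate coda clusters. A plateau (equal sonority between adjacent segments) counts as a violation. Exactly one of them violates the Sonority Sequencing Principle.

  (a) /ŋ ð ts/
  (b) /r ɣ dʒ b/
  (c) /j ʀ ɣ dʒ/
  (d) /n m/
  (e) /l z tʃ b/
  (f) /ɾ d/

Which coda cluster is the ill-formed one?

d

(a) /ŋ ð ts/: profile 4-3-2 — obeys.
(b) /r ɣ dʒ b/: profile 6-3-2-1 — obeys.
(c) /j ʀ ɣ dʒ/: profile 7-6-3-2 — obeys.
(d) /n m/: profile 4-4 — violates.
(e) /l z tʃ b/: profile 5-3-2-1 — obeys.
(f) /ɾ d/: profile 6-1 — obeys.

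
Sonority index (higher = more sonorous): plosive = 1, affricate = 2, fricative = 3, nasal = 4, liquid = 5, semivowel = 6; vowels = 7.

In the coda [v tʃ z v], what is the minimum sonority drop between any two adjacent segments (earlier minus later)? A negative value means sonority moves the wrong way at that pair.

/v/ — fricative, sonority 3.
/tʃ/ — affricate, sonority 2.
/z/ — fricative, sonority 3.
/v/ — fricative, sonority 3.
/v/→/tʃ/: change +1.
/tʃ/→/z/: change -1.
/z/→/v/: change +0.
Minimum = -1.

-1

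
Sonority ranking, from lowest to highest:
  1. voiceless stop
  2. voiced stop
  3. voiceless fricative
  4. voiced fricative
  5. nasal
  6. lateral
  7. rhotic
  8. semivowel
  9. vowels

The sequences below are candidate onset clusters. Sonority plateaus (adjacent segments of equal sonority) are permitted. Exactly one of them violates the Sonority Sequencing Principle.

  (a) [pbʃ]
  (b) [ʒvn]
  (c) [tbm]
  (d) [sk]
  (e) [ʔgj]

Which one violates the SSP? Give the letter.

(a) 1-2-3 → obeys
(b) 4-4-5 → obeys
(c) 1-2-5 → obeys
(d) 3-1 → violates
(e) 1-2-8 → obeys

d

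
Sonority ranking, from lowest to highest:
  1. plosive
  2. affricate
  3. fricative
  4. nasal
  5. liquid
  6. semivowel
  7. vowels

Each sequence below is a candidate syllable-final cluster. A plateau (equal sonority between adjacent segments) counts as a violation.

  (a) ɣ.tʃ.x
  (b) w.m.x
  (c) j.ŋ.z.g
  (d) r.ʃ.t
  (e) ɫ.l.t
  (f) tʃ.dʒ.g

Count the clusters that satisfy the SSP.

(a) ɣ.tʃ.x: profile 3-2-3 — violates.
(b) w.m.x: profile 6-4-3 — obeys.
(c) j.ŋ.z.g: profile 6-4-3-1 — obeys.
(d) r.ʃ.t: profile 5-3-1 — obeys.
(e) ɫ.l.t: profile 5-5-1 — violates.
(f) tʃ.dʒ.g: profile 2-2-1 — violates.

3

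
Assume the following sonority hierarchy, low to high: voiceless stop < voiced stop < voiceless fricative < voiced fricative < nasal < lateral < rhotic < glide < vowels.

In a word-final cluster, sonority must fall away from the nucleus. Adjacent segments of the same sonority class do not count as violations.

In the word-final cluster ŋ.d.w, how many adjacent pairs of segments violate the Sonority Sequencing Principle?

/ŋ/ is a nasal (sonority 5).
/d/ is a voiced stop (sonority 2).
/w/ is a glide (sonority 8).
/ŋ/→/d/: 5→2 (falls) — ok.
/d/→/w/: 2→8 (does not fall) — violation.

1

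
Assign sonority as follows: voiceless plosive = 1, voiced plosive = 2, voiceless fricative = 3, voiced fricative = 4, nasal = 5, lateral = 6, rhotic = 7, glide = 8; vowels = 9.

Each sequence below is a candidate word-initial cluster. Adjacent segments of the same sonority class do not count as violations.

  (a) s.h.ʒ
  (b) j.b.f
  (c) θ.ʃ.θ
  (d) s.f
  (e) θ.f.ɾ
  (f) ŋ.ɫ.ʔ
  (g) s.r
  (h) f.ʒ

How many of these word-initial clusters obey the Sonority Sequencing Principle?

6

(a) s.h.ʒ: profile 3-3-4 — obeys.
(b) j.b.f: profile 8-2-3 — violates.
(c) θ.ʃ.θ: profile 3-3-3 — obeys.
(d) s.f: profile 3-3 — obeys.
(e) θ.f.ɾ: profile 3-3-7 — obeys.
(f) ŋ.ɫ.ʔ: profile 5-6-1 — violates.
(g) s.r: profile 3-7 — obeys.
(h) f.ʒ: profile 3-4 — obeys.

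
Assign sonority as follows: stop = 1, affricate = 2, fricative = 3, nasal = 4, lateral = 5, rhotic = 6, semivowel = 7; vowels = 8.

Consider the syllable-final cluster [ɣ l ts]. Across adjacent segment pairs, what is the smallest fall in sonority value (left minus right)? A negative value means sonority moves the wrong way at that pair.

/ɣ/ is a fricative (sonority 3).
/l/ is a lateral (sonority 5).
/ts/ is an affricate (sonority 2).
/ɣ/→/l/: change -2.
/l/→/ts/: change +3.
Minimum = -2.

-2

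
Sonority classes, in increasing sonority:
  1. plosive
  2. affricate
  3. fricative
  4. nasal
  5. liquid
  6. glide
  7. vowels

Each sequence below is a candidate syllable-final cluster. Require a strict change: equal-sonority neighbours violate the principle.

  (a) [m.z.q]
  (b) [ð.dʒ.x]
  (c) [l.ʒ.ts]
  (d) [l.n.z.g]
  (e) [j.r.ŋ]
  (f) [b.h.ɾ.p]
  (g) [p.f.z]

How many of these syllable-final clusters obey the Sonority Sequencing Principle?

4

(a) 4-3-1 → obeys
(b) 3-2-3 → violates
(c) 5-3-2 → obeys
(d) 5-4-3-1 → obeys
(e) 6-5-4 → obeys
(f) 1-3-5-1 → violates
(g) 1-3-3 → violates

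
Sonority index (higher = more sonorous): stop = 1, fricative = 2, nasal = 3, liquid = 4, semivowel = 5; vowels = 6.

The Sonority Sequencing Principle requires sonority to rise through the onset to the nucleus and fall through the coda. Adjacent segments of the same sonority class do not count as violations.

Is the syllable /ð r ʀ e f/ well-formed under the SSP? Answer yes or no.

yes

Onset: /ð/ is a fricative (sonority 2), /r/ is a liquid (sonority 4), /ʀ/ is a liquid (sonority 4); then the nucleus /e/ (sonority 6).
Onset profile 2-4-4-6 — rises to the nucleus.
Coda: /f/ is a fricative (sonority 2).
Coda profile 6-2 — falls from the nucleus.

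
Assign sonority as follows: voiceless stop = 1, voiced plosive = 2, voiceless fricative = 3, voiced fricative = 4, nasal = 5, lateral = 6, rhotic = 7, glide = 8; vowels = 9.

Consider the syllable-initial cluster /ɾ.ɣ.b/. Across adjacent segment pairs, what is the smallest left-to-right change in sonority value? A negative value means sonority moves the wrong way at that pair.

/ɾ/ is a rhotic (sonority 7).
/ɣ/ is a voiced fricative (sonority 4).
/b/ is a voiced plosive (sonority 2).
/ɾ/→/ɣ/: change -3.
/ɣ/→/b/: change -2.
Minimum = -3.

-3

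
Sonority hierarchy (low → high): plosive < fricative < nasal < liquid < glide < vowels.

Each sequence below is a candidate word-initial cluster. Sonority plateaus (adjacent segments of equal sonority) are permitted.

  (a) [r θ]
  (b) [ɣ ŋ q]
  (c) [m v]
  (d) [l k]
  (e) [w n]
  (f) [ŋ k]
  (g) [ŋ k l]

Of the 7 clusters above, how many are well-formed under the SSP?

(a) [r θ]: profile 4-2 — violates.
(b) [ɣ ŋ q]: profile 2-3-1 — violates.
(c) [m v]: profile 3-2 — violates.
(d) [l k]: profile 4-1 — violates.
(e) [w n]: profile 5-3 — violates.
(f) [ŋ k]: profile 3-1 — violates.
(g) [ŋ k l]: profile 3-1-4 — violates.

0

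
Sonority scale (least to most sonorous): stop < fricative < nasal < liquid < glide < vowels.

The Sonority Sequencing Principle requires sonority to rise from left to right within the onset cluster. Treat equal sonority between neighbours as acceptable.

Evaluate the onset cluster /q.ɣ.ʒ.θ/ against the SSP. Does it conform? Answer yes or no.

yes

/q/ — stop, sonority 1.
/ɣ/ — fricative, sonority 2.
/ʒ/ — fricative, sonority 2.
/θ/ — fricative, sonority 2.
The profile 1-2-2-2 is non-decreasing (plateaus allowed), so the onset cluster satisfies the SSP.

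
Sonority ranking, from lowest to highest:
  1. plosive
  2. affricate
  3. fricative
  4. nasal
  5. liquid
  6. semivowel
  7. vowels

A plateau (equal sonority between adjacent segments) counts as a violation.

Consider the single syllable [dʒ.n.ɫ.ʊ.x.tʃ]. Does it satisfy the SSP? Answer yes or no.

yes

Onset: /dʒ/ is an affricate (sonority 2), /n/ is a nasal (sonority 4), /ɫ/ is a liquid (sonority 5); then the nucleus /ʊ/ (sonority 7).
Onset profile 2-4-5-7 — rises to the nucleus.
Coda: /x/ is a fricative (sonority 3), /tʃ/ is an affricate (sonority 2).
Coda profile 7-3-2 — falls from the nucleus.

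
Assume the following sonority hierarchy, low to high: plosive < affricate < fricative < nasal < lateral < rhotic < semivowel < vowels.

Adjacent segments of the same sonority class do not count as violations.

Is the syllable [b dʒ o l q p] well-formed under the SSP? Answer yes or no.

yes

Onset: /b/ is a plosive (sonority 1), /dʒ/ is an affricate (sonority 2); then the nucleus /o/ (sonority 8).
Onset profile 1-2-8 — rises to the nucleus.
Coda: /l/ is a lateral (sonority 5), /q/ is a plosive (sonority 1), /p/ is a plosive (sonority 1).
Coda profile 8-5-1-1 — falls from the nucleus.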